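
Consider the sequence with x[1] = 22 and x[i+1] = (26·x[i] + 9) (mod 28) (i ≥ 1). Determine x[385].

15

Computing terms: x[1] = 22, x[2] = 21, x[3] = 23, x[4] = 19, x[5] = 27, x[6] = 11, x[7] = 15, x[8] = 7, x[9] = 23.
Since x[9] = x[3] = 23, the sequence is eventually periodic: after a pre-period of length 2 it cycles with period 6.
For i ≥ 3, x[i] depends only on (i - 3) mod 6. (385 - 3) mod 6 = 4, so x[385] = x[7] = 15.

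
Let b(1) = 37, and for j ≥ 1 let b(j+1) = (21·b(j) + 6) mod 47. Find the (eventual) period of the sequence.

We have b(1) = 37,  b(2) = 31,  b(3) = 46,  b(4) = 32,  b(5) = 20,  b(6) = 3,  b(7) = 22,  b(8) = 45,  b(9) = 11,  b(10) = 2,  b(11) = 1,  b(12) = 27,  b(13) = 9,  b(14) = 7,  b(15) = 12,  b(16) = 23,  b(17) = 19,  b(18) = 29,  b(19) = 4,  b(20) = 43,  b(21) = 16,  b(22) = 13,  b(23) = 44,  b(24) = 37.
Since b(24) = b(1) = 37, the sequence is periodic with period 23.

23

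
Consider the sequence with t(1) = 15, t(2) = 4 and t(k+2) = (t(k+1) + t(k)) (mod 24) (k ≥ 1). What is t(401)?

18

Computing terms: t(1) = 15,  t(2) = 4,  t(3) = 19,  t(4) = 23,  t(5) = 18,  t(6) = 17,  t(7) = 11,  t(8) = 4,  t(9) = 15,  t(10) = 19,  t(11) = 10,  t(12) = 5,  t(13) = 15,  t(14) = 20,  t(15) = 11,  t(16) = 7,  t(17) = 18,  t(18) = 1,  t(19) = 19,  t(20) = 20,  t(21) = 15,  t(22) = 11,  t(23) = 2,  t(24) = 13,  t(25) = 15,  t(26) = 4.
Since (t(25), t(26)) = (t(1), t(2)) = (15, 4) (two consecutive terms determine the rest), the sequence is periodic with period 24.
(401 - 1) mod 24 = 16, so t(401) = t(17) = 18.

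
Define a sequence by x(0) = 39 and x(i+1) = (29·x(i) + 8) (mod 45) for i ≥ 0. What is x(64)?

24

x(0) = 39, x(1) = 14, x(2) = 9, x(3) = 44, x(4) = 24, x(5) = 29, x(6) = 39.
The sequence repeats with period 6.
So x(64) = x(0 + ((64-0) mod 6)) = x(4) = 24.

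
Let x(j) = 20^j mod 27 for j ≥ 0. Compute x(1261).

20

We have x(0) = 1,  x(1) = 20,  x(2) = 22,  x(3) = 8,  x(4) = 25,  x(5) = 14,  x(6) = 10,  x(7) = 11,  x(8) = 4,  x(9) = 26,  x(10) = 7,  x(11) = 5,  x(12) = 19,  x(13) = 2,  x(14) = 13,  x(15) = 17,  x(16) = 16,  x(17) = 23,  x(18) = 1.
Since x(18) = x(0) = 1, the sequence is periodic with period 18.
So x(1261) = x(0 + ((1261-0) mod 18)) = x(1) = 20.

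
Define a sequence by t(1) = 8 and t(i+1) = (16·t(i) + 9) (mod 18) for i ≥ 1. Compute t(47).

Listing terms: t(1) = 8,  t(2) = 11,  t(3) = 5,  t(4) = 17,  t(5) = 11.
Since t(5) = t(2) = 11, the sequence is eventually periodic: after a pre-period of length 1 it cycles with period 3.
For i ≥ 2, t(i) depends only on (i - 2) mod 3. (47 - 2) mod 3 = 0, so t(47) = t(2) = 11.

11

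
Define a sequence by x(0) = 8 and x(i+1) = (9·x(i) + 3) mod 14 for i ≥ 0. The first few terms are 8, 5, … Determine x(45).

x(0) = 8, x(1) = 5, x(2) = 6, x(3) = 1, x(4) = 12, x(5) = 13, x(6) = 8.
Since x(6) = x(0) = 8, the sequence is periodic with period 6.
So x(45) = x(0 + ((45-0) mod 6)) = x(3) = 1.

1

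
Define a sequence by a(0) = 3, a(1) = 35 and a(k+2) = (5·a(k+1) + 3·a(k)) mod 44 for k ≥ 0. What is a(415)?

11

a(0) = 3; a(1) = 35; a(2) = 8; a(3) = 13; a(4) = 1; a(5) = 0; a(6) = 3; a(7) = 15; a(8) = 40; a(9) = 25; a(10) = 25; a(11) = 24; a(12) = 19; a(13) = 35; a(14) = 12; a(15) = 33; a(16) = 25; a(17) = 4; a(18) = 7; a(19) = 3; a(20) = 36; a(21) = 13; a(22) = 41; a(23) = 24; a(24) = 23; a(25) = 11; a(26) = 36; a(27) = 37; a(28) = 29; a(29) = 36; a(30) = 3; a(31) = 35.
Since (a(30), a(31)) = (a(0), a(1)) = (3, 35) (two consecutive terms determine the rest), the sequence is periodic with period 30.
(415 - 0) mod 30 = 25, so a(415) = a(25) = 11.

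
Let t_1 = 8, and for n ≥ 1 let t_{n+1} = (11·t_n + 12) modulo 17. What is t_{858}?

We have t_1 = 8, t_2 = 15, t_3 = 7, t_4 = 4, t_5 = 5, t_6 = 16, t_7 = 1, t_8 = 6, t_9 = 10, t_{10} = 3, t_{11} = 11, t_{12} = 14, t_{13} = 13, t_{14} = 2, t_{15} = 0, t_{16} = 12, t_{17} = 8.
The sequence repeats with period 16.
So t_{858} = t_{1 + ((858-1) mod 16)} = t_{10} = 3.

3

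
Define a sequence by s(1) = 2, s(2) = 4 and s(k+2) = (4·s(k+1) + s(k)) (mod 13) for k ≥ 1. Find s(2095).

6

s(1) = 2, s(2) = 4, s(3) = 5, s(4) = 11, s(5) = 10, s(6) = 12, s(7) = 6, s(8) = 10, s(9) = 7, s(10) = 12, s(11) = 3, s(12) = 11, s(13) = 8, s(14) = 4, s(15) = 11, s(16) = 9, s(17) = 8, s(18) = 2, s(19) = 3, s(20) = 1, s(21) = 7, s(22) = 3, s(23) = 6, s(24) = 1, s(25) = 10, s(26) = 2, s(27) = 5, s(28) = 9, s(29) = 2, s(30) = 4.
Since (s(29), s(30)) = (s(1), s(2)) = (2, 4) (two consecutive terms determine the rest), the sequence is periodic with period 28.
So s(2095) = s(1 + ((2095-1) mod 28)) = s(23) = 6.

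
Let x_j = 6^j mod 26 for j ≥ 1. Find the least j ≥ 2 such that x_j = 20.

Listing terms: x_1 = 6,  x_2 = 10,  x_3 = 8,  x_4 = 22,  x_5 = 2,  x_6 = 12,  x_7 = 20,  x_8 = 16,  x_9 = 18,  x_{10} = 4,  x_{11} = 24,  x_{12} = 14,  x_{13} = 6.
Since x_{13} = x_1 = 6, the sequence is periodic with period 12.
The value 20 first appears (with j ≥ 2) at x_7.

7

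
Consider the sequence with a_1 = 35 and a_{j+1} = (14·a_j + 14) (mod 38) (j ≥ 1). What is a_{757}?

16

Listing terms: a_1 = 35; a_2 = 10; a_3 = 2; a_4 = 4; a_5 = 32; a_6 = 6; a_7 = 22; a_8 = 18; a_9 = 0; a_{10} = 14; a_{11} = 20; a_{12} = 28; a_{13} = 26; a_{14} = 36; a_{15} = 24; a_{16} = 8; a_{17} = 12; a_{18} = 30; a_{19} = 16; a_{20} = 10.
Since a_{20} = a_2 = 10, the sequence is eventually periodic: after a pre-period of length 1 it cycles with period 18.
For j ≥ 2, a_j depends only on (j - 2) mod 18. (757 - 2) mod 18 = 17, so a_{757} = a_{19} = 16.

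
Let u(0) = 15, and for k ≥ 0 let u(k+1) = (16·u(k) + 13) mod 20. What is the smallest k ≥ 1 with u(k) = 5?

u(0) = 15; u(1) = 13; u(2) = 1; u(3) = 9; u(4) = 17; u(5) = 5; u(6) = 13.
Since u(6) = u(1) = 13, the sequence is eventually periodic: after a pre-period of length 1 it cycles with period 5.
The value 5 first appears (with k ≥ 1) at u(5).

5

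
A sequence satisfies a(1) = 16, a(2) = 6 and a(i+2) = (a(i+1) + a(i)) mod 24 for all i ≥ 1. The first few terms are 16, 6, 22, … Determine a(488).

Computing terms: a(1) = 16, a(2) = 6, a(3) = 22, a(4) = 4, a(5) = 2, a(6) = 6, a(7) = 8, a(8) = 14, a(9) = 22, a(10) = 12, a(11) = 10, a(12) = 22, a(13) = 8, a(14) = 6, a(15) = 14, a(16) = 20, a(17) = 10, a(18) = 6, a(19) = 16, a(20) = 22, a(21) = 14, a(22) = 12, a(23) = 2, a(24) = 14, a(25) = 16, a(26) = 6.
The sequence repeats with period 24.
So a(488) = a(1 + ((488-1) mod 24)) = a(8) = 14.

14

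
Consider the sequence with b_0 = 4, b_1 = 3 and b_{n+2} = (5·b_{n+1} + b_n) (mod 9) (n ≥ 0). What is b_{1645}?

We have b_0 = 4,  b_1 = 3,  b_2 = 1,  b_3 = 8,  b_4 = 5,  b_5 = 6,  b_6 = 8,  b_7 = 1,  b_8 = 4,  b_9 = 3.
The sequence repeats with period 8.
(1645 - 0) mod 8 = 5, so b_{1645} = b_5 = 6.

6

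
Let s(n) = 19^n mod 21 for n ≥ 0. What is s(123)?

13

We have s(0) = 1,  s(1) = 19,  s(2) = 4,  s(3) = 13,  s(4) = 16,  s(5) = 10,  s(6) = 1.
Since s(6) = s(0) = 1, the sequence is periodic with period 6.
(123 - 0) mod 6 = 3, so s(123) = s(3) = 13.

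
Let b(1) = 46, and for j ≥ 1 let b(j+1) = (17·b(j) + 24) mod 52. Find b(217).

We have b(1) = 46, b(2) = 26, b(3) = 50, b(4) = 42, b(5) = 10, b(6) = 38, b(7) = 46.
The sequence repeats with period 6.
(217 - 1) mod 6 = 0, so b(217) = b(1) = 46.

46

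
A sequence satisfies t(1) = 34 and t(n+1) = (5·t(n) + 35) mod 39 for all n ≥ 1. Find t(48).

t(1) = 34; t(2) = 10; t(3) = 7; t(4) = 31; t(5) = 34.
The sequence repeats with period 4.
So t(48) = t(1 + ((48-1) mod 4)) = t(4) = 31.

31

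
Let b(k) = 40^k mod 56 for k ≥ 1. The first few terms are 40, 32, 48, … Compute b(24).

We have b(1) = 40,  b(2) = 32,  b(3) = 48,  b(4) = 16,  b(5) = 24,  b(6) = 8,  b(7) = 40.
The sequence repeats with period 6.
So b(24) = b(1 + ((24-1) mod 6)) = b(6) = 8.

8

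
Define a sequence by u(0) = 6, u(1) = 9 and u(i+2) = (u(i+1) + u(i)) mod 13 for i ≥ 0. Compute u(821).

Listing terms: u(0) = 6; u(1) = 9; u(2) = 2; u(3) = 11; u(4) = 0; u(5) = 11; u(6) = 11; u(7) = 9; u(8) = 7; u(9) = 3; u(10) = 10; u(11) = 0; u(12) = 10; u(13) = 10; u(14) = 7; u(15) = 4; u(16) = 11; u(17) = 2; u(18) = 0; u(19) = 2; u(20) = 2; u(21) = 4; u(22) = 6; u(23) = 10; u(24) = 3; u(25) = 0; u(26) = 3; u(27) = 3; u(28) = 6; u(29) = 9.
The sequence repeats with period 28.
So u(821) = u(0 + ((821-0) mod 28)) = u(9) = 3.

3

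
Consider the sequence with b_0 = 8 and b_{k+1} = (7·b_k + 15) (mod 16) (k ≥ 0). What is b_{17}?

7

b_0 = 8; b_1 = 7; b_2 = 0; b_3 = 15; b_4 = 8.
The sequence repeats with period 4.
(17 - 0) mod 4 = 1, so b_{17} = b_1 = 7.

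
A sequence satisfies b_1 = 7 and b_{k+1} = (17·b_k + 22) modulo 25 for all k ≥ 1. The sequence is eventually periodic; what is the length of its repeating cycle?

20

Computing terms: b_1 = 7; b_2 = 16; b_3 = 19; b_4 = 20; b_5 = 12; b_6 = 1; b_7 = 14; b_8 = 10; b_9 = 17; b_{10} = 11; b_{11} = 9; b_{12} = 0; b_{13} = 22; b_{14} = 21; b_{15} = 4; b_{16} = 15; b_{17} = 2; b_{18} = 6; b_{19} = 24; b_{20} = 5; b_{21} = 7.
Since b_{21} = b_1 = 7, the sequence is periodic with period 20.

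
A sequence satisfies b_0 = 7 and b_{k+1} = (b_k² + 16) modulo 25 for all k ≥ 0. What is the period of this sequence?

3

Computing terms: b_0 = 7; b_1 = 15; b_2 = 16; b_3 = 22; b_4 = 0; b_5 = 16.
Since b_5 = b_2 = 16, the sequence is eventually periodic: after a pre-period of length 2 it cycles with period 3.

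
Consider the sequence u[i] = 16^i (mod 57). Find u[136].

Computing terms: u[0] = 1; u[1] = 16; u[2] = 28; u[3] = 49; u[4] = 43; u[5] = 4; u[6] = 7; u[7] = 55; u[8] = 25; u[9] = 1.
The sequence repeats with period 9.
(136 - 0) mod 9 = 1, so u[136] = u[1] = 16.

16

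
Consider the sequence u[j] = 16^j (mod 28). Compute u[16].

Listing terms: u[1] = 16,  u[2] = 4,  u[3] = 8,  u[4] = 16.
Since u[4] = u[1] = 16, the sequence is periodic with period 3.
(16 - 1) mod 3 = 0, so u[16] = u[1] = 16.

16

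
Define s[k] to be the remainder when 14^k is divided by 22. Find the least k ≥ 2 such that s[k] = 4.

Computing terms: s[1] = 14; s[2] = 20; s[3] = 16; s[4] = 4; s[5] = 12; s[6] = 14.
Since s[6] = s[1] = 14, the sequence is periodic with period 5.
The value 4 first appears (with k ≥ 2) at s[4].

4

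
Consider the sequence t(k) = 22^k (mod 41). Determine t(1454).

We have t(1) = 22, t(2) = 33, t(3) = 29, t(4) = 23, t(5) = 14, t(6) = 21, t(7) = 11, t(8) = 37, t(9) = 35, t(10) = 32, t(11) = 7, t(12) = 31, t(13) = 26, t(14) = 39, t(15) = 38, t(16) = 16, t(17) = 24, t(18) = 36, t(19) = 13, t(20) = 40, t(21) = 19, t(22) = 8, t(23) = 12, t(24) = 18, t(25) = 27, t(26) = 20, t(27) = 30, t(28) = 4, t(29) = 6, t(30) = 9, t(31) = 34, t(32) = 10, t(33) = 15, t(34) = 2, t(35) = 3, t(36) = 25, t(37) = 17, t(38) = 5, t(39) = 28, t(40) = 1, t(41) = 22.
Since t(41) = t(1) = 22, the sequence is periodic with period 40.
(1454 - 1) mod 40 = 13, so t(1454) = t(14) = 39.

39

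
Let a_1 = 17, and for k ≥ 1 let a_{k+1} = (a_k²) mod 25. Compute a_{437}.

6

Computing terms: a_1 = 17,  a_2 = 14,  a_3 = 21,  a_4 = 16,  a_5 = 6,  a_6 = 11,  a_7 = 21.
Since a_7 = a_3 = 21, the sequence is eventually periodic: after a pre-period of length 2 it cycles with period 4.
For k ≥ 3, a_k depends only on (k - 3) mod 4. (437 - 3) mod 4 = 2, so a_{437} = a_5 = 6.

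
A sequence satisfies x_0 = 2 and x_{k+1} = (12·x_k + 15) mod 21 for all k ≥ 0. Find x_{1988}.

x_0 = 2; x_1 = 18; x_2 = 0; x_3 = 15; x_4 = 6; x_5 = 3; x_6 = 9; x_7 = 18.
Since x_7 = x_1 = 18, the sequence is eventually periodic: after a pre-period of length 1 it cycles with period 6.
For k ≥ 1, x_k depends only on (k - 1) mod 6. (1988 - 1) mod 6 = 1, so x_{1988} = x_2 = 0.

0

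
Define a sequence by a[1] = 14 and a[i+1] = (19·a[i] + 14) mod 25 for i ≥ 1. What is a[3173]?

9

Computing terms: a[1] = 14; a[2] = 5; a[3] = 9; a[4] = 10; a[5] = 4; a[6] = 15; a[7] = 24; a[8] = 20; a[9] = 19; a[10] = 0; a[11] = 14.
Since a[11] = a[1] = 14, the sequence is periodic with period 10.
(3173 - 1) mod 10 = 2, so a[3173] = a[3] = 9.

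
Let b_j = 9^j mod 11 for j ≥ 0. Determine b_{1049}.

Computing terms: b_0 = 1; b_1 = 9; b_2 = 4; b_3 = 3; b_4 = 5; b_5 = 1.
The sequence repeats with period 5.
(1049 - 0) mod 5 = 4, so b_{1049} = b_4 = 5.

5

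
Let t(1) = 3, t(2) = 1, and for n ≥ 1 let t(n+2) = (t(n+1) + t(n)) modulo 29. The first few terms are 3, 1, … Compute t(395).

Computing terms: t(1) = 3,  t(2) = 1,  t(3) = 4,  t(4) = 5,  t(5) = 9,  t(6) = 14,  t(7) = 23,  t(8) = 8,  t(9) = 2,  t(10) = 10,  t(11) = 12,  t(12) = 22,  t(13) = 5,  t(14) = 27,  t(15) = 3,  t(16) = 1.
Since (t(15), t(16)) = (t(1), t(2)) = (3, 1) (two consecutive terms determine the rest), the sequence is periodic with period 14.
So t(395) = t(1 + ((395-1) mod 14)) = t(3) = 4.

4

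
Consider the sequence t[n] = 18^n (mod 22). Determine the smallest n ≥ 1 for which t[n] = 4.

6

We have t[0] = 1, t[1] = 18, t[2] = 16, t[3] = 2, t[4] = 14, t[5] = 10, t[6] = 4, t[7] = 6, t[8] = 20, t[9] = 8, t[10] = 12, t[11] = 18.
Since t[11] = t[1] = 18, the sequence is eventually periodic: after a pre-period of length 1 it cycles with period 10.
The value 4 first appears (with n ≥ 1) at t[6].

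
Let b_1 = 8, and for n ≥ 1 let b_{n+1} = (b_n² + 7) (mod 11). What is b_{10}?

Computing terms: b_1 = 8,  b_2 = 5,  b_3 = 10,  b_4 = 8.
The sequence repeats with period 3.
(10 - 1) mod 3 = 0, so b_{10} = b_1 = 8.

8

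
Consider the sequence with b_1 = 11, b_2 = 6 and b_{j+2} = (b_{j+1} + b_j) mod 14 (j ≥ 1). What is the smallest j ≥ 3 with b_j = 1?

10

Computing terms: b_1 = 11; b_2 = 6; b_3 = 3; b_4 = 9; b_5 = 12; b_6 = 7; b_7 = 5; b_8 = 12; b_9 = 3; b_{10} = 1; b_{11} = 4; b_{12} = 5; b_{13} = 9; b_{14} = 0; b_{15} = 9; b_{16} = 9; b_{17} = 4; b_{18} = 13; b_{19} = 3; b_{20} = 2; b_{21} = 5; b_{22} = 7; b_{23} = 12; b_{24} = 5; b_{25} = 3; b_{26} = 8; b_{27} = 11; b_{28} = 5; b_{29} = 2; b_{30} = 7; b_{31} = 9; b_{32} = 2; b_{33} = 11; b_{34} = 13; b_{35} = 10; b_{36} = 9; b_{37} = 5; b_{38} = 0; b_{39} = 5; b_{40} = 5; b_{41} = 10; b_{42} = 1; b_{43} = 11; b_{44} = 12; b_{45} = 9; b_{46} = 7; b_{47} = 2; b_{48} = 9; b_{49} = 11; b_{50} = 6.
The sequence repeats with period 48.
The value 1 first appears (with j ≥ 3) at b_{10}.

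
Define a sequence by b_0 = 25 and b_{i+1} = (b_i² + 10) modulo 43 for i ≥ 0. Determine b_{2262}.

b_0 = 25, b_1 = 33, b_2 = 24, b_3 = 27, b_4 = 8, b_5 = 31, b_6 = 25.
The sequence repeats with period 6.
(2262 - 0) mod 6 = 0, so b_{2262} = b_0 = 25.

25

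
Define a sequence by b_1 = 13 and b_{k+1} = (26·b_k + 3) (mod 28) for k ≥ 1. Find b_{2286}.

9

b_1 = 13,  b_2 = 5,  b_3 = 21,  b_4 = 17,  b_5 = 25,  b_6 = 9,  b_7 = 13.
Since b_7 = b_1 = 13, the sequence is periodic with period 6.
(2286 - 1) mod 6 = 5, so b_{2286} = b_6 = 9.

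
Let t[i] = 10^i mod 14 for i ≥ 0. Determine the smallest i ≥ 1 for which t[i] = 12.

5

Listing terms: t[0] = 1; t[1] = 10; t[2] = 2; t[3] = 6; t[4] = 4; t[5] = 12; t[6] = 8; t[7] = 10.
Since t[7] = t[1] = 10, the sequence is eventually periodic: after a pre-period of length 1 it cycles with period 6.
The value 12 first appears (with i ≥ 1) at t[5].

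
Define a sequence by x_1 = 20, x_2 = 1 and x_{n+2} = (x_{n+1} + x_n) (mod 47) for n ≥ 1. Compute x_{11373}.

Listing terms: x_1 = 20; x_2 = 1; x_3 = 21; x_4 = 22; x_5 = 43; x_6 = 18; x_7 = 14; x_8 = 32; x_9 = 46; x_{10} = 31; x_{11} = 30; x_{12} = 14; x_{13} = 44; x_{14} = 11; x_{15} = 8; x_{16} = 19; x_{17} = 27; x_{18} = 46; x_{19} = 26; x_{20} = 25; x_{21} = 4; x_{22} = 29; x_{23} = 33; x_{24} = 15; x_{25} = 1; x_{26} = 16; x_{27} = 17; x_{28} = 33; x_{29} = 3; x_{30} = 36; x_{31} = 39; x_{32} = 28; x_{33} = 20; x_{34} = 1.
Since (x_{33}, x_{34}) = (x_1, x_2) = (20, 1) (two consecutive terms determine the rest), the sequence is periodic with period 32.
(11373 - 1) mod 32 = 12, so x_{11373} = x_{13} = 44.

44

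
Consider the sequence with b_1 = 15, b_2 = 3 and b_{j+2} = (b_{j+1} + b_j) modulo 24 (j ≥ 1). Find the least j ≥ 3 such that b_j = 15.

Listing terms: b_1 = 15; b_2 = 3; b_3 = 18; b_4 = 21; b_5 = 15; b_6 = 12; b_7 = 3; b_8 = 15; b_9 = 18; b_{10} = 9; b_{11} = 3; b_{12} = 12; b_{13} = 15; b_{14} = 3.
The sequence repeats with period 12.
The value 15 first appears (with j ≥ 3) at b_5.

5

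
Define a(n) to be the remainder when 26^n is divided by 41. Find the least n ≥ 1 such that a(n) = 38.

We have a(0) = 1,  a(1) = 26,  a(2) = 20,  a(3) = 28,  a(4) = 31,  a(5) = 27,  a(6) = 5,  a(7) = 7,  a(8) = 18,  a(9) = 17,  a(10) = 32,  a(11) = 12,  a(12) = 25,  a(13) = 35,  a(14) = 8,  a(15) = 3,  a(16) = 37,  a(17) = 19,  a(18) = 2,  a(19) = 11,  a(20) = 40,  a(21) = 15,  a(22) = 21,  a(23) = 13,  a(24) = 10,  a(25) = 14,  a(26) = 36,  a(27) = 34,  a(28) = 23,  a(29) = 24,  a(30) = 9,  a(31) = 29,  a(32) = 16,  a(33) = 6,  a(34) = 33,  a(35) = 38,  a(36) = 4,  a(37) = 22,  a(38) = 39,  a(39) = 30,  a(40) = 1.
The sequence repeats with period 40.
The value 38 first appears (with n ≥ 1) at a(35).

35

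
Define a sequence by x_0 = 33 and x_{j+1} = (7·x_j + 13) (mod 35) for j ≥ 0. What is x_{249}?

Listing terms: x_0 = 33, x_1 = 34, x_2 = 6, x_3 = 20, x_4 = 13, x_5 = 34.
Since x_5 = x_1 = 34, the sequence is eventually periodic: after a pre-period of length 1 it cycles with period 4.
For j ≥ 1, x_j depends only on (j - 1) mod 4. (249 - 1) mod 4 = 0, so x_{249} = x_1 = 34.

34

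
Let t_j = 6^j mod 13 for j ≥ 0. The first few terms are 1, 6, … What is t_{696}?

1

Listing terms: t_0 = 1, t_1 = 6, t_2 = 10, t_3 = 8, t_4 = 9, t_5 = 2, t_6 = 12, t_7 = 7, t_8 = 3, t_9 = 5, t_{10} = 4, t_{11} = 11, t_{12} = 1.
The sequence repeats with period 12.
So t_{696} = t_{0 + ((696-0) mod 12)} = t_0 = 1.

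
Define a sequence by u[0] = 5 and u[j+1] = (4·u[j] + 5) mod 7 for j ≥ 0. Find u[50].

0

We have u[0] = 5,  u[1] = 4,  u[2] = 0,  u[3] = 5.
Since u[3] = u[0] = 5, the sequence is periodic with period 3.
(50 - 0) mod 3 = 2, so u[50] = u[2] = 0.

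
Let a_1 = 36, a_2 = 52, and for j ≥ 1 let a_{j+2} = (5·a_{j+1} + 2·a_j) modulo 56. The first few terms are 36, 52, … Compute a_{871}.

36

a_1 = 36,  a_2 = 52,  a_3 = 52,  a_4 = 28,  a_5 = 20,  a_6 = 44,  a_7 = 36,  a_8 = 44,  a_9 = 12,  a_{10} = 36,  a_{11} = 36,  a_{12} = 28,  a_{13} = 44,  a_{14} = 52,  a_{15} = 12,  a_{16} = 52,  a_{17} = 4,  a_{18} = 12,  a_{19} = 12,  a_{20} = 28,  a_{21} = 52,  a_{22} = 36,  a_{23} = 4,  a_{24} = 36,  a_{25} = 20,  a_{26} = 4,  a_{27} = 4,  a_{28} = 28,  a_{29} = 36,  a_{30} = 12,  a_{31} = 20,  a_{32} = 12,  a_{33} = 44,  a_{34} = 20,  a_{35} = 20,  a_{36} = 28,  a_{37} = 12,  a_{38} = 4,  a_{39} = 44,  a_{40} = 4,  a_{41} = 52,  a_{42} = 44,  a_{43} = 44,  a_{44} = 28,  a_{45} = 4,  a_{46} = 20,  a_{47} = 52,  a_{48} = 20,  a_{49} = 36,  a_{50} = 52.
Since (a_{49}, a_{50}) = (a_1, a_2) = (36, 52) (two consecutive terms determine the rest), the sequence is periodic with period 48.
So a_{871} = a_{1 + ((871-1) mod 48)} = a_7 = 36.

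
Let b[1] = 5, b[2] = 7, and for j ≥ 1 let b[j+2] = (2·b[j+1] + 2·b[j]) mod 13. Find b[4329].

Computing terms: b[1] = 5,  b[2] = 7,  b[3] = 11,  b[4] = 10,  b[5] = 3,  b[6] = 0,  b[7] = 6,  b[8] = 12,  b[9] = 10,  b[10] = 5,  b[11] = 4,  b[12] = 5,  b[13] = 5,  b[14] = 7.
Since (b[13], b[14]) = (b[1], b[2]) = (5, 7) (two consecutive terms determine the rest), the sequence is periodic with period 12.
So b[4329] = b[1 + ((4329-1) mod 12)] = b[9] = 10.

10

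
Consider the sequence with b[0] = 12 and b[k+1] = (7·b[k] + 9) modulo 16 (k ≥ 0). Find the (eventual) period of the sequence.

Listing terms: b[0] = 12, b[1] = 13, b[2] = 4, b[3] = 5, b[4] = 12.
The sequence repeats with period 4.

4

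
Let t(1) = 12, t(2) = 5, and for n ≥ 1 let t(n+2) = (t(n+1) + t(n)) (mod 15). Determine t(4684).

We have t(1) = 12, t(2) = 5, t(3) = 2, t(4) = 7, t(5) = 9, t(6) = 1, t(7) = 10, t(8) = 11, t(9) = 6, t(10) = 2, t(11) = 8, t(12) = 10, t(13) = 3, t(14) = 13, t(15) = 1, t(16) = 14, t(17) = 0, t(18) = 14, t(19) = 14, t(20) = 13, t(21) = 12, t(22) = 10, t(23) = 7, t(24) = 2, t(25) = 9, t(26) = 11, t(27) = 5, t(28) = 1, t(29) = 6, t(30) = 7, t(31) = 13, t(32) = 5, t(33) = 3, t(34) = 8, t(35) = 11, t(36) = 4, t(37) = 0, t(38) = 4, t(39) = 4, t(40) = 8, t(41) = 12, t(42) = 5.
The sequence repeats with period 40.
(4684 - 1) mod 40 = 3, so t(4684) = t(4) = 7.

7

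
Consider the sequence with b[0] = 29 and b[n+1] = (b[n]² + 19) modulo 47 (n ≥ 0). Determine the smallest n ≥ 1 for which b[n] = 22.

b[0] = 29, b[1] = 14, b[2] = 27, b[3] = 43, b[4] = 35, b[5] = 22, b[6] = 33, b[7] = 27.
Since b[7] = b[2] = 27, the sequence is eventually periodic: after a pre-period of length 2 it cycles with period 5.
The value 22 first appears (with n ≥ 1) at b[5].

5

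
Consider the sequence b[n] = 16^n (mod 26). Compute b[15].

14

We have b[0] = 1; b[1] = 16; b[2] = 22; b[3] = 14; b[4] = 16.
Since b[4] = b[1] = 16, the sequence is eventually periodic: after a pre-period of length 1 it cycles with period 3.
For n ≥ 1, b[n] depends only on (n - 1) mod 3. (15 - 1) mod 3 = 2, so b[15] = b[3] = 14.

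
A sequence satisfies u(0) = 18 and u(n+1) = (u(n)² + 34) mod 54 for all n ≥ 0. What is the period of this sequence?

3

Computing terms: u(0) = 18, u(1) = 34, u(2) = 2, u(3) = 38, u(4) = 20, u(5) = 2.
Since u(5) = u(2) = 2, the sequence is eventually periodic: after a pre-period of length 2 it cycles with period 3.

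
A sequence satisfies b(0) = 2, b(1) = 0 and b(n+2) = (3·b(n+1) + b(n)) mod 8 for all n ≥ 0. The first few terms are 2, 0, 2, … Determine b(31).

b(0) = 2, b(1) = 0, b(2) = 2, b(3) = 6, b(4) = 4, b(5) = 2, b(6) = 2, b(7) = 0.
The sequence repeats with period 6.
(31 - 0) mod 6 = 1, so b(31) = b(1) = 0.

0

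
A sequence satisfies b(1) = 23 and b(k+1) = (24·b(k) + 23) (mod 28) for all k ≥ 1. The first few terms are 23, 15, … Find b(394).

3

Computing terms: b(1) = 23; b(2) = 15; b(3) = 19; b(4) = 3; b(5) = 11; b(6) = 7; b(7) = 23.
Since b(7) = b(1) = 23, the sequence is periodic with period 6.
So b(394) = b(1 + ((394-1) mod 6)) = b(4) = 3.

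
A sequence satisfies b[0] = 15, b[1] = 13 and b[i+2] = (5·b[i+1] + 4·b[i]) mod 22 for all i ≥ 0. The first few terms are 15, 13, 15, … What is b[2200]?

15

Listing terms: b[0] = 15, b[1] = 13, b[2] = 15, b[3] = 17, b[4] = 13, b[5] = 1, b[6] = 13, b[7] = 3, b[8] = 1, b[9] = 17, b[10] = 1, b[11] = 7, b[12] = 17, b[13] = 3, b[14] = 17, b[15] = 9, b[16] = 3, b[17] = 7, b[18] = 3, b[19] = 21, b[20] = 7, b[21] = 9, b[22] = 7, b[23] = 5, b[24] = 9, b[25] = 21, b[26] = 9, b[27] = 19, b[28] = 21, b[29] = 5, b[30] = 21, b[31] = 15, b[32] = 5, b[33] = 19, b[34] = 5, b[35] = 13, b[36] = 19, b[37] = 15, b[38] = 19, b[39] = 1, b[40] = 15, b[41] = 13.
Since (b[40], b[41]) = (b[0], b[1]) = (15, 13) (two consecutive terms determine the rest), the sequence is periodic with period 40.
(2200 - 0) mod 40 = 0, so b[2200] = b[0] = 15.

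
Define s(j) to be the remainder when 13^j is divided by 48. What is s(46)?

25

s(0) = 1, s(1) = 13, s(2) = 25, s(3) = 37, s(4) = 1.
Since s(4) = s(0) = 1, the sequence is periodic with period 4.
So s(46) = s(0 + ((46-0) mod 4)) = s(2) = 25.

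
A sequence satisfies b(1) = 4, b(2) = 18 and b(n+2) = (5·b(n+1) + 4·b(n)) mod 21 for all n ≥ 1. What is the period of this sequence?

Listing terms: b(1) = 4, b(2) = 18, b(3) = 1, b(4) = 14, b(5) = 11, b(6) = 6, b(7) = 11, b(8) = 16, b(9) = 19, b(10) = 12, b(11) = 10, b(12) = 14, b(13) = 5, b(14) = 18, b(15) = 5, b(16) = 13, b(17) = 1, b(18) = 15, b(19) = 16, b(20) = 14, b(21) = 8, b(22) = 12, b(23) = 8, b(24) = 4, b(25) = 10, b(26) = 3, b(27) = 13, b(28) = 14, b(29) = 17, b(30) = 15, b(31) = 17, b(32) = 19, b(33) = 16, b(34) = 9, b(35) = 4, b(36) = 14, b(37) = 2, b(38) = 3, b(39) = 2, b(40) = 1, b(41) = 13, b(42) = 6, b(43) = 19, b(44) = 14, b(45) = 20, b(46) = 9, b(47) = 20, b(48) = 10, b(49) = 4, b(50) = 18.
Since (b(49), b(50)) = (b(1), b(2)) = (4, 18) (two consecutive terms determine the rest), the sequence is periodic with period 48.

48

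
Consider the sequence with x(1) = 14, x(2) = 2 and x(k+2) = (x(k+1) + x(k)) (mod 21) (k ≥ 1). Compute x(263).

2

We have x(1) = 14; x(2) = 2; x(3) = 16; x(4) = 18; x(5) = 13; x(6) = 10; x(7) = 2; x(8) = 12; x(9) = 14; x(10) = 5; x(11) = 19; x(12) = 3; x(13) = 1; x(14) = 4; x(15) = 5; x(16) = 9; x(17) = 14; x(18) = 2.
The sequence repeats with period 16.
(263 - 1) mod 16 = 6, so x(263) = x(7) = 2.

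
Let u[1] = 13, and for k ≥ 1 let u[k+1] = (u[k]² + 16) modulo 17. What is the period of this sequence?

u[1] = 13; u[2] = 15; u[3] = 3; u[4] = 8; u[5] = 12; u[6] = 7; u[7] = 14; u[8] = 8.
Since u[8] = u[4] = 8, the sequence is eventually periodic: after a pre-period of length 3 it cycles with period 4.

4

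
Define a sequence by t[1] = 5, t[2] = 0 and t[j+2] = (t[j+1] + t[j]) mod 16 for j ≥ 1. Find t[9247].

We have t[1] = 5, t[2] = 0, t[3] = 5, t[4] = 5, t[5] = 10, t[6] = 15, t[7] = 9, t[8] = 8, t[9] = 1, t[10] = 9, t[11] = 10, t[12] = 3, t[13] = 13, t[14] = 0, t[15] = 13, t[16] = 13, t[17] = 10, t[18] = 7, t[19] = 1, t[20] = 8, t[21] = 9, t[22] = 1, t[23] = 10, t[24] = 11, t[25] = 5, t[26] = 0.
Since (t[25], t[26]) = (t[1], t[2]) = (5, 0) (two consecutive terms determine the rest), the sequence is periodic with period 24.
(9247 - 1) mod 24 = 6, so t[9247] = t[7] = 9.

9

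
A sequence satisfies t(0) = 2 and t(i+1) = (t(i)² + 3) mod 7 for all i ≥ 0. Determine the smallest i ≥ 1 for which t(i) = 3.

2

Listing terms: t(0) = 2, t(1) = 0, t(2) = 3, t(3) = 5, t(4) = 0.
Since t(4) = t(1) = 0, the sequence is eventually periodic: after a pre-period of length 1 it cycles with period 3.
The value 3 first appears (with i ≥ 1) at t(2).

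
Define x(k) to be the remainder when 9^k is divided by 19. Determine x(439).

x(1) = 9; x(2) = 5; x(3) = 7; x(4) = 6; x(5) = 16; x(6) = 11; x(7) = 4; x(8) = 17; x(9) = 1; x(10) = 9.
The sequence repeats with period 9.
(439 - 1) mod 9 = 6, so x(439) = x(7) = 4.

4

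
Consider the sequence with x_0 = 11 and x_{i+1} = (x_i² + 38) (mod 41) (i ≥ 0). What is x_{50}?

22

Computing terms: x_0 = 11; x_1 = 36; x_2 = 22; x_3 = 30; x_4 = 36.
Since x_4 = x_1 = 36, the sequence is eventually periodic: after a pre-period of length 1 it cycles with period 3.
For i ≥ 1, x_i depends only on (i - 1) mod 3. (50 - 1) mod 3 = 1, so x_{50} = x_2 = 22.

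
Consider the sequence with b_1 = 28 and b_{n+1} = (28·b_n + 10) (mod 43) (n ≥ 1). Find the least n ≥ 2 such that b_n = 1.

24

b_1 = 28; b_2 = 20; b_3 = 11; b_4 = 17; b_5 = 13; b_6 = 30; b_7 = 33; b_8 = 31; b_9 = 18; b_{10} = 41; b_{11} = 40; b_{12} = 12; b_{13} = 2; b_{14} = 23; b_{15} = 9; b_{16} = 4; b_{17} = 36; b_{18} = 29; b_{19} = 5; b_{20} = 21; b_{21} = 39; b_{22} = 27; b_{23} = 35; b_{24} = 1; b_{25} = 38; b_{26} = 42; b_{27} = 25; b_{28} = 22; b_{29} = 24; b_{30} = 37; b_{31} = 14; b_{32} = 15; b_{33} = 0; b_{34} = 10; b_{35} = 32; b_{36} = 3; b_{37} = 8; b_{38} = 19; b_{39} = 26; b_{40} = 7; b_{41} = 34; b_{42} = 16; b_{43} = 28.
The sequence repeats with period 42.
The value 1 first appears (with n ≥ 2) at b_{24}.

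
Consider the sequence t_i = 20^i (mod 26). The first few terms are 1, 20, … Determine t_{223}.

6

We have t_0 = 1,  t_1 = 20,  t_2 = 10,  t_3 = 18,  t_4 = 22,  t_5 = 24,  t_6 = 12,  t_7 = 6,  t_8 = 16,  t_9 = 8,  t_{10} = 4,  t_{11} = 2,  t_{12} = 14,  t_{13} = 20.
Since t_{13} = t_1 = 20, the sequence is eventually periodic: after a pre-period of length 1 it cycles with period 12.
For i ≥ 1, t_i depends only on (i - 1) mod 12. (223 - 1) mod 12 = 6, so t_{223} = t_7 = 6.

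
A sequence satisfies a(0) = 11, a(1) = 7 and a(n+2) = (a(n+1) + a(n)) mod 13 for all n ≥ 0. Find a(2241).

7

Computing terms: a(0) = 11, a(1) = 7, a(2) = 5, a(3) = 12, a(4) = 4, a(5) = 3, a(6) = 7, a(7) = 10, a(8) = 4, a(9) = 1, a(10) = 5, a(11) = 6, a(12) = 11, a(13) = 4, a(14) = 2, a(15) = 6, a(16) = 8, a(17) = 1, a(18) = 9, a(19) = 10, a(20) = 6, a(21) = 3, a(22) = 9, a(23) = 12, a(24) = 8, a(25) = 7, a(26) = 2, a(27) = 9, a(28) = 11, a(29) = 7.
Since (a(28), a(29)) = (a(0), a(1)) = (11, 7) (two consecutive terms determine the rest), the sequence is periodic with period 28.
(2241 - 0) mod 28 = 1, so a(2241) = a(1) = 7.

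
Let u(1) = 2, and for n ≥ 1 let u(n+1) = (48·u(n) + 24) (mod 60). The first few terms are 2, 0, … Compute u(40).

Computing terms: u(1) = 2; u(2) = 0; u(3) = 24; u(4) = 36; u(5) = 12; u(6) = 0.
Since u(6) = u(2) = 0, the sequence is eventually periodic: after a pre-period of length 1 it cycles with period 4.
For n ≥ 2, u(n) depends only on (n - 2) mod 4. (40 - 2) mod 4 = 2, so u(40) = u(4) = 36.

36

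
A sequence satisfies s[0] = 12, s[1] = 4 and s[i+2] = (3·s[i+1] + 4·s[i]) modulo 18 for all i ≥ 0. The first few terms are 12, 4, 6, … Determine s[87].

16

Listing terms: s[0] = 12, s[1] = 4, s[2] = 6, s[3] = 16, s[4] = 0, s[5] = 10, s[6] = 12, s[7] = 4.
Since (s[6], s[7]) = (s[0], s[1]) = (12, 4) (two consecutive terms determine the rest), the sequence is periodic with period 6.
So s[87] = s[0 + ((87-0) mod 6)] = s[3] = 16.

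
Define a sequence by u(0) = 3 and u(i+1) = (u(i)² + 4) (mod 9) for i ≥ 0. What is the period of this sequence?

3

We have u(0) = 3, u(1) = 4, u(2) = 2, u(3) = 8, u(4) = 5, u(5) = 2.
Since u(5) = u(2) = 2, the sequence is eventually periodic: after a pre-period of length 2 it cycles with period 3.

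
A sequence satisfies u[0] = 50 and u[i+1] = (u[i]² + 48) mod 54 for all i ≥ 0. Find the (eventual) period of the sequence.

Computing terms: u[0] = 50; u[1] = 10; u[2] = 40; u[3] = 28; u[4] = 22; u[5] = 46; u[6] = 4; u[7] = 10.
Since u[7] = u[1] = 10, the sequence is eventually periodic: after a pre-period of length 1 it cycles with period 6.

6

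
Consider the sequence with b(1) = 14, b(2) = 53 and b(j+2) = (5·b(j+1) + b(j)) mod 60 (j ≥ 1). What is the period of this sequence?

24

Computing terms: b(1) = 14; b(2) = 53; b(3) = 39; b(4) = 8; b(5) = 19; b(6) = 43; b(7) = 54; b(8) = 13; b(9) = 59; b(10) = 8; b(11) = 39; b(12) = 23; b(13) = 34; b(14) = 13; b(15) = 39; b(16) = 28; b(17) = 59; b(18) = 23; b(19) = 54; b(20) = 53; b(21) = 19; b(22) = 28; b(23) = 39; b(24) = 43; b(25) = 14; b(26) = 53.
The sequence repeats with period 24.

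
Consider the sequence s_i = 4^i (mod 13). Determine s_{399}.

12

Computing terms: s_1 = 4, s_2 = 3, s_3 = 12, s_4 = 9, s_5 = 10, s_6 = 1, s_7 = 4.
The sequence repeats with period 6.
So s_{399} = s_{1 + ((399-1) mod 6)} = s_3 = 12.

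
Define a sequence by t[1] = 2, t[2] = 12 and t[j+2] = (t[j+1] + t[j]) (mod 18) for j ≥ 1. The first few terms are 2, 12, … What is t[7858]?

0

t[1] = 2; t[2] = 12; t[3] = 14; t[4] = 8; t[5] = 4; t[6] = 12; t[7] = 16; t[8] = 10; t[9] = 8; t[10] = 0; t[11] = 8; t[12] = 8; t[13] = 16; t[14] = 6; t[15] = 4; t[16] = 10; t[17] = 14; t[18] = 6; t[19] = 2; t[20] = 8; t[21] = 10; t[22] = 0; t[23] = 10; t[24] = 10; t[25] = 2; t[26] = 12.
Since (t[25], t[26]) = (t[1], t[2]) = (2, 12) (two consecutive terms determine the rest), the sequence is periodic with period 24.
(7858 - 1) mod 24 = 9, so t[7858] = t[10] = 0.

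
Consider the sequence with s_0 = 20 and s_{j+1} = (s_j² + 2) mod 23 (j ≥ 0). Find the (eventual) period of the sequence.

3

s_0 = 20,  s_1 = 11,  s_2 = 8,  s_3 = 20.
Since s_3 = s_0 = 20, the sequence is periodic with period 3.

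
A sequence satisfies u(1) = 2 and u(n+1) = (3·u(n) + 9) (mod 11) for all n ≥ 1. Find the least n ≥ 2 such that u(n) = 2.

Computing terms: u(1) = 2; u(2) = 4; u(3) = 10; u(4) = 6; u(5) = 5; u(6) = 2.
Since u(6) = u(1) = 2, the sequence is periodic with period 5.
The value 2 next appears (with n ≥ 2) at u(6).

6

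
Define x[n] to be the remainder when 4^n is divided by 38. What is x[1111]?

x[0] = 1,  x[1] = 4,  x[2] = 16,  x[3] = 26,  x[4] = 28,  x[5] = 36,  x[6] = 30,  x[7] = 6,  x[8] = 24,  x[9] = 20,  x[10] = 4.
Since x[10] = x[1] = 4, the sequence is eventually periodic: after a pre-period of length 1 it cycles with period 9.
For n ≥ 1, x[n] depends only on (n - 1) mod 9. (1111 - 1) mod 9 = 3, so x[1111] = x[4] = 28.

28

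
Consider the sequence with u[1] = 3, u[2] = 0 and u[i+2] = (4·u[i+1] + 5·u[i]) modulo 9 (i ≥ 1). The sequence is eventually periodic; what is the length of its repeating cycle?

6

Listing terms: u[1] = 3, u[2] = 0, u[3] = 6, u[4] = 6, u[5] = 0, u[6] = 3, u[7] = 3, u[8] = 0.
Since (u[7], u[8]) = (u[1], u[2]) = (3, 0) (two consecutive terms determine the rest), the sequence is periodic with period 6.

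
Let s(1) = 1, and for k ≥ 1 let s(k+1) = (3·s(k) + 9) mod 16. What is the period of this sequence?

8

Computing terms: s(1) = 1; s(2) = 12; s(3) = 13; s(4) = 0; s(5) = 9; s(6) = 4; s(7) = 5; s(8) = 8; s(9) = 1.
Since s(9) = s(1) = 1, the sequence is periodic with period 8.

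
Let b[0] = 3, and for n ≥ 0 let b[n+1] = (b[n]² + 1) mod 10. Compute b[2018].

1

b[0] = 3, b[1] = 0, b[2] = 1, b[3] = 2, b[4] = 5, b[5] = 6, b[6] = 7, b[7] = 0.
Since b[7] = b[1] = 0, the sequence is eventually periodic: after a pre-period of length 1 it cycles with period 6.
For n ≥ 1, b[n] depends only on (n - 1) mod 6. (2018 - 1) mod 6 = 1, so b[2018] = b[2] = 1.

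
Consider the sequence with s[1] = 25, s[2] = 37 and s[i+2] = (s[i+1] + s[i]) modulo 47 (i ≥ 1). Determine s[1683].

32

Listing terms: s[1] = 25,  s[2] = 37,  s[3] = 15,  s[4] = 5,  s[5] = 20,  s[6] = 25,  s[7] = 45,  s[8] = 23,  s[9] = 21,  s[10] = 44,  s[11] = 18,  s[12] = 15,  s[13] = 33,  s[14] = 1,  s[15] = 34,  s[16] = 35,  s[17] = 22,  s[18] = 10,  s[19] = 32,  s[20] = 42,  s[21] = 27,  s[22] = 22,  s[23] = 2,  s[24] = 24,  s[25] = 26,  s[26] = 3,  s[27] = 29,  s[28] = 32,  s[29] = 14,  s[30] = 46,  s[31] = 13,  s[32] = 12,  s[33] = 25,  s[34] = 37.
Since (s[33], s[34]) = (s[1], s[2]) = (25, 37) (two consecutive terms determine the rest), the sequence is periodic with period 32.
So s[1683] = s[1 + ((1683-1) mod 32)] = s[19] = 32.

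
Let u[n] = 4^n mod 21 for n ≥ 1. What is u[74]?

We have u[1] = 4,  u[2] = 16,  u[3] = 1,  u[4] = 4.
Since u[4] = u[1] = 4, the sequence is periodic with period 3.
So u[74] = u[1 + ((74-1) mod 3)] = u[2] = 16.

16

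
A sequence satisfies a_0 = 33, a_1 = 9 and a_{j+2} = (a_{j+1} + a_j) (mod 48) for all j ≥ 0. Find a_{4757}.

Computing terms: a_0 = 33,  a_1 = 9,  a_2 = 42,  a_3 = 3,  a_4 = 45,  a_5 = 0,  a_6 = 45,  a_7 = 45,  a_8 = 42,  a_9 = 39,  a_{10} = 33,  a_{11} = 24,  a_{12} = 9,  a_{13} = 33,  a_{14} = 42,  a_{15} = 27,  a_{16} = 21,  a_{17} = 0,  a_{18} = 21,  a_{19} = 21,  a_{20} = 42,  a_{21} = 15,  a_{22} = 9,  a_{23} = 24,  a_{24} = 33,  a_{25} = 9.
The sequence repeats with period 24.
So a_{4757} = a_{0 + ((4757-0) mod 24)} = a_5 = 0.

0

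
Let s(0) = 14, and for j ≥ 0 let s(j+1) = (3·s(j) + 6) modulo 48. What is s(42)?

6

Computing terms: s(0) = 14,  s(1) = 0,  s(2) = 6,  s(3) = 24,  s(4) = 30,  s(5) = 0.
Since s(5) = s(1) = 0, the sequence is eventually periodic: after a pre-period of length 1 it cycles with period 4.
For j ≥ 1, s(j) depends only on (j - 1) mod 4. (42 - 1) mod 4 = 1, so s(42) = s(2) = 6.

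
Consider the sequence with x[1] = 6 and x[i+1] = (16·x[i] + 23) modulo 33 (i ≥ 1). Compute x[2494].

x[1] = 6,  x[2] = 20,  x[3] = 13,  x[4] = 0,  x[5] = 23,  x[6] = 28,  x[7] = 9,  x[8] = 2,  x[9] = 22,  x[10] = 12,  x[11] = 17,  x[12] = 31,  x[13] = 24,  x[14] = 11,  x[15] = 1,  x[16] = 6.
Since x[16] = x[1] = 6, the sequence is periodic with period 15.
(2494 - 1) mod 15 = 3, so x[2494] = x[4] = 0.

0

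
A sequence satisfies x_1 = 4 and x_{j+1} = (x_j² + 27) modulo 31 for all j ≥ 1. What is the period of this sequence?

3

Listing terms: x_1 = 4, x_2 = 12, x_3 = 16, x_4 = 4.
Since x_4 = x_1 = 4, the sequence is periodic with period 3.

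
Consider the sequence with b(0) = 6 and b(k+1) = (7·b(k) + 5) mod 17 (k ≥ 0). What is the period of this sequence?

b(0) = 6, b(1) = 13, b(2) = 11, b(3) = 14, b(4) = 1, b(5) = 12, b(6) = 4, b(7) = 16, b(8) = 15, b(9) = 8, b(10) = 10, b(11) = 7, b(12) = 3, b(13) = 9, b(14) = 0, b(15) = 5, b(16) = 6.
Since b(16) = b(0) = 6, the sequence is periodic with period 16.

16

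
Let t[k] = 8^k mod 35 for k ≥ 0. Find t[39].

22

We have t[0] = 1, t[1] = 8, t[2] = 29, t[3] = 22, t[4] = 1.
The sequence repeats with period 4.
(39 - 0) mod 4 = 3, so t[39] = t[3] = 22.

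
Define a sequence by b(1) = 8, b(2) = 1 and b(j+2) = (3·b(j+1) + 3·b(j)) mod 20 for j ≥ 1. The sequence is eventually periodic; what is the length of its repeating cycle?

b(1) = 8,  b(2) = 1,  b(3) = 7,  b(4) = 4,  b(5) = 13,  b(6) = 11,  b(7) = 12,  b(8) = 9,  b(9) = 3,  b(10) = 16,  b(11) = 17,  b(12) = 19,  b(13) = 8,  b(14) = 1.
The sequence repeats with period 12.

12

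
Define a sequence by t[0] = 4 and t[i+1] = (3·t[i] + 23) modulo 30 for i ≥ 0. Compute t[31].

We have t[0] = 4, t[1] = 5, t[2] = 8, t[3] = 17, t[4] = 14, t[5] = 5.
Since t[5] = t[1] = 5, the sequence is eventually periodic: after a pre-period of length 1 it cycles with period 4.
For i ≥ 1, t[i] depends only on (i - 1) mod 4. (31 - 1) mod 4 = 2, so t[31] = t[3] = 17.

17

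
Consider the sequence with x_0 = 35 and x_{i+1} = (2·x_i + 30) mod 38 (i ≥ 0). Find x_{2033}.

12

Listing terms: x_0 = 35,  x_1 = 24,  x_2 = 2,  x_3 = 34,  x_4 = 22,  x_5 = 36,  x_6 = 26,  x_7 = 6,  x_8 = 4,  x_9 = 0,  x_{10} = 30,  x_{11} = 14,  x_{12} = 20,  x_{13} = 32,  x_{14} = 18,  x_{15} = 28,  x_{16} = 10,  x_{17} = 12,  x_{18} = 16,  x_{19} = 24.
Since x_{19} = x_1 = 24, the sequence is eventually periodic: after a pre-period of length 1 it cycles with period 18.
For i ≥ 1, x_i depends only on (i - 1) mod 18. (2033 - 1) mod 18 = 16, so x_{2033} = x_{17} = 12.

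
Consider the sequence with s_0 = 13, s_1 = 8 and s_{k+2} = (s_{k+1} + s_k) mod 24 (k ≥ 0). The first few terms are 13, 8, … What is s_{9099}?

Computing terms: s_0 = 13; s_1 = 8; s_2 = 21; s_3 = 5; s_4 = 2; s_5 = 7; s_6 = 9; s_7 = 16; s_8 = 1; s_9 = 17; s_{10} = 18; s_{11} = 11; s_{12} = 5; s_{13} = 16; s_{14} = 21; s_{15} = 13; s_{16} = 10; s_{17} = 23; s_{18} = 9; s_{19} = 8; s_{20} = 17; s_{21} = 1; s_{22} = 18; s_{23} = 19; s_{24} = 13; s_{25} = 8.
The sequence repeats with period 24.
(9099 - 0) mod 24 = 3, so s_{9099} = s_3 = 5.

5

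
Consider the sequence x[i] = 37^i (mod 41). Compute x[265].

1

Listing terms: x[0] = 1, x[1] = 37, x[2] = 16, x[3] = 18, x[4] = 10, x[5] = 1.
The sequence repeats with period 5.
So x[265] = x[0 + ((265-0) mod 5)] = x[0] = 1.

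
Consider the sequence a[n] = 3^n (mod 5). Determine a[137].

Computing terms: a[0] = 1; a[1] = 3; a[2] = 4; a[3] = 2; a[4] = 1.
Since a[4] = a[0] = 1, the sequence is periodic with period 4.
(137 - 0) mod 4 = 1, so a[137] = a[1] = 3.

3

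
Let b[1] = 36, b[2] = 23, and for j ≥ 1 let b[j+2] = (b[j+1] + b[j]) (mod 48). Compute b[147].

We have b[1] = 36, b[2] = 23, b[3] = 11, b[4] = 34, b[5] = 45, b[6] = 31, b[7] = 28, b[8] = 11, b[9] = 39, b[10] = 2, b[11] = 41, b[12] = 43, b[13] = 36, b[14] = 31, b[15] = 19, b[16] = 2, b[17] = 21, b[18] = 23, b[19] = 44, b[20] = 19, b[21] = 15, b[22] = 34, b[23] = 1, b[24] = 35, b[25] = 36, b[26] = 23.
Since (b[25], b[26]) = (b[1], b[2]) = (36, 23) (two consecutive terms determine the rest), the sequence is periodic with period 24.
So b[147] = b[1 + ((147-1) mod 24)] = b[3] = 11.

11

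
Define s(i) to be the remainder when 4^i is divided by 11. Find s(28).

9

s(0) = 1, s(1) = 4, s(2) = 5, s(3) = 9, s(4) = 3, s(5) = 1.
The sequence repeats with period 5.
(28 - 0) mod 5 = 3, so s(28) = s(3) = 9.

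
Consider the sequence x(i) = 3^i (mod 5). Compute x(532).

1

Computing terms: x(0) = 1; x(1) = 3; x(2) = 4; x(3) = 2; x(4) = 1.
Since x(4) = x(0) = 1, the sequence is periodic with period 4.
So x(532) = x(0 + ((532-0) mod 4)) = x(0) = 1.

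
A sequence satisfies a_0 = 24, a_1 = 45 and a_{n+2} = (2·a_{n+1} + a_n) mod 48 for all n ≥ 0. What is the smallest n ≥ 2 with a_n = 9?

We have a_0 = 24, a_1 = 45, a_2 = 18, a_3 = 33, a_4 = 36, a_5 = 9, a_6 = 6, a_7 = 21, a_8 = 0, a_9 = 21, a_{10} = 42, a_{11} = 9, a_{12} = 12, a_{13} = 33, a_{14} = 30, a_{15} = 45, a_{16} = 24, a_{17} = 45.
Since (a_{16}, a_{17}) = (a_0, a_1) = (24, 45) (two consecutive terms determine the rest), the sequence is periodic with period 16.
The value 9 first appears (with n ≥ 2) at a_5.

5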